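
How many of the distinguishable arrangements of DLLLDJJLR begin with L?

1680

With the first slot taken by L, it remains to arrange the other 8 letters (DLLDJJLR).
Those 8 letters have D appearing twice, J appearing twice, and L appearing 3 times, giving (8)!/(3!·2!·2!) = 1680.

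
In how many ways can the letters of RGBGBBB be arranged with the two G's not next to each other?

75

Total arrangements of RGBGBBB: 7!/(4!·2!) = 105.
If the two G's are adjacent, glue them into one block, leaving 6 items to arrange: (6)!/(4!) = 30 ways.
Hence 105 − 30 = 75.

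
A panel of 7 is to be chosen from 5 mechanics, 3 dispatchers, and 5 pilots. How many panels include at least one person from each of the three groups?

1580

Unrestricted: C(13,7) = 1716 ways to pick any 7 of the 13.
Subtract selections that omit an entire group: no mechanics → C(8,7) = 8; no dispatchers → C(10,7) = 120; no pilots → C(8,7) = 8.
Add back selections omitting two groups (i.e. drawn from a single group): C(5,7) + C(3,7) + C(5,7) = 0.
By inclusion–exclusion: 1716 − 136 + 0 = 1580.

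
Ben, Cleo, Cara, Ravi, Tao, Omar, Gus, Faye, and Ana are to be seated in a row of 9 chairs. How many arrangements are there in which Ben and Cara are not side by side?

There are 9! = 362880 arrangements in all. If Ben and Cara are adjacent, merging them into one block gives 2·(8)! = 80640 arrangements.
Complementary counting: 362880 − 80640 = 282240.

282240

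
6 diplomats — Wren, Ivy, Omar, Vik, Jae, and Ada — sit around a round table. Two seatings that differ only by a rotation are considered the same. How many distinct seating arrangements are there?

120

Seat Wren anywhere (absorbing the rotational symmetry), then permute the other 5: (5)! = 120.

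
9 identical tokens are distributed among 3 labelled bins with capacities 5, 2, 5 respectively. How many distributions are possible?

By stars and bars, unrestricted non-negative solutions to x_1+…+x_3 = 9 number C(9+2,2) = 55.
Subtract solutions that violate a single cap (substitute x_i' = x_i − (cap_i+1)): x_1 ≥ 6 gives C(5,2) = 10; x_2 ≥ 3 gives C(8,2) = 28; x_3 ≥ 6 gives C(5,2) = 10. Together 48.
Add back pairs where two caps are both exceeded: 1 + 0 + 1 = 2.
By inclusion–exclusion the count is 55 − 48 + 2 = 9.

9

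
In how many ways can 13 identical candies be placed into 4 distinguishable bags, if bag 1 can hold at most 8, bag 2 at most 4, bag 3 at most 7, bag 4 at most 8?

By stars and bars, unrestricted non-negative solutions to x_1+…+x_4 = 13 number C(13+3,3) = 560.
Subtract solutions that violate a single cap (substitute x_i' = x_i − (cap_i+1)): x_1 ≥ 9 gives C(7,3) = 35; x_2 ≥ 5 gives C(11,3) = 165; x_3 ≥ 8 gives C(8,3) = 56; x_4 ≥ 9 gives C(7,3) = 35. Together 291.
Add back pairs where two caps are both exceeded: 0 + 0 + 0 + 1 + 0 + 0 = 1.
By inclusion–exclusion the count is 560 − 291 + 1 = 270.

270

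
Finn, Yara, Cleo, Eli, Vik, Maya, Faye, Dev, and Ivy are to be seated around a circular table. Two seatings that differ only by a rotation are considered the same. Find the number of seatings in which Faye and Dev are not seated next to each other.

All circular seatings of 9 people number (8)! = 40320.
Seatings with Faye beside Dev: treat them as a block with 2 internal orders, giving 2 × (7)! = 10080.
Subtracting, 40320 − 10080 = 30240.

30240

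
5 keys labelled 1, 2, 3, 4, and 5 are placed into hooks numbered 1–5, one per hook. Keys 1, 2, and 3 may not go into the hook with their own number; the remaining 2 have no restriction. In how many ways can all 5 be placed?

64

Let Aᵢ (for i ∈ {1, 2, 3}) be the placements that put key i in its forbidden hook. Any j of these fix j positions, leaving (5−j)! ways to fill the rest, and there are C(3,j) ways to pick which j.
By inclusion–exclusion, the number of valid placements is Σ_{j=0}^{3} (−1)^j C(3,j)·(5−j)!.
Computing: 120 − 72 + 18 − 2 = 64.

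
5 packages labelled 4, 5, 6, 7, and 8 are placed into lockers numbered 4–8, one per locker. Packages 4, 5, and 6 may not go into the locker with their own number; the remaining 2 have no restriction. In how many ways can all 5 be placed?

Let Aᵢ (for i ∈ {4, 5, 6}) be the placements that put package i in its forbidden locker. Any j of these fix j positions, leaving (5−j)! ways to fill the rest, and there are C(3,j) ways to pick which j.
By inclusion–exclusion, the number of valid placements is Σ_{j=0}^{3} (−1)^j C(3,j)·(5−j)!.
Computing: 120 − 72 + 18 − 2 = 64.

64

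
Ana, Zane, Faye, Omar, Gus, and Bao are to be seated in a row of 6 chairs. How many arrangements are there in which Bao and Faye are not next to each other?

480

Of the 6! = 720 arrangements, those with Bao and Faye adjacent number 2 × 5! = 240 (treat the pair as a block with 2 internal orders).
Complementary counting: 720 − 240 = 480.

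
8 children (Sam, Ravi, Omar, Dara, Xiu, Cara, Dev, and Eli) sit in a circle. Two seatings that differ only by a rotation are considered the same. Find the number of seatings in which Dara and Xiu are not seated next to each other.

3600

Without the restriction there are (7)! = 5040 seatings.
Those with Dara next to Xiu: fuse the pair into one unit and seat 7 units around a circle — 2·(6)! = 1440.
Subtracting, 5040 − 1440 = 3600.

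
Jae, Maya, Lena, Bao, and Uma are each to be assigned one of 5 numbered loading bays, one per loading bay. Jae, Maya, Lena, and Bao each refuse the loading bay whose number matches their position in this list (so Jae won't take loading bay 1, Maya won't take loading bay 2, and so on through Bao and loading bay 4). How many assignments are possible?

53

Let Aᵢ (for 1 ≤ i ≤ 4) be the placements that put person i in their forbidden loading bay. Any j of these fix j positions, leaving (5−j)! ways to fill the rest, and there are C(4,j) ways to pick which j.
By inclusion–exclusion, the number of valid placements is Σ_{j=0}^{4} (−1)^j C(4,j)·(5−j)!.
Computing: 120 − 96 + 36 − 8 + 1 = 53.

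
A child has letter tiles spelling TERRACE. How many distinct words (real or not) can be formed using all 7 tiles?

1260

The 7 letters of TERRACE have repeats: E appearing twice and R appearing twice.
The number of distinct arrangements is 7!/(2!·2!) = 5040/4 = 1260.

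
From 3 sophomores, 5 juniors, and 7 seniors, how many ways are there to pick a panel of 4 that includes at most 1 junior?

Split by how many juniors are chosen (0 through 1).
Sum: C(5,0)·C(10,4) + C(5,1)·C(10,3) = 210 + 600 = 810.

810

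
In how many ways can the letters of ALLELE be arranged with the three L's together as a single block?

Treat the 3 copies of L as a single block. The multiset to arrange is then {LLL, A, E, E}, 4 items in all.
That gives (4)!/(2!) = 12 arrangements.

12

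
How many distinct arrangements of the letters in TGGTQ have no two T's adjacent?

Total arrangements of TGGTQ: 5!/(2!·2!) = 30.
If the two T's are adjacent, glue them into one block, leaving 4 items to arrange: (4)!/(2!) = 12 ways.
Hence 30 − 12 = 18.

18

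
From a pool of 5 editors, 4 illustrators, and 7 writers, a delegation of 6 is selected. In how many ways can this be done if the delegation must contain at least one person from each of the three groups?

6545

With no constraint there are C(16,6) = 8008 possible selections.
Subtract selections that omit an entire group: no editors → C(11,6) = 462; no illustrators → C(12,6) = 924; no writers → C(9,6) = 84.
Add back selections omitting two groups (i.e. drawn from a single group): C(5,6) + C(4,6) + C(7,6) = 7.
By inclusion–exclusion: 8008 − 1470 + 7 = 6545.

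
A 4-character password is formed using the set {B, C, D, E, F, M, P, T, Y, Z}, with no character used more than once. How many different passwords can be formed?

Choose and order 4 of the 10 symbols: the first character has 10 options, the next 9, then 8, 7.
That product is 10 × 9 × 8 × 7 = 5040.

5040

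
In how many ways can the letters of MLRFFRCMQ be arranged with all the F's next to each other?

10080

Treat the 2 copies of F as a single block. The multiset to arrange is then {FF, C, L, M, M, Q, R, R}, 8 items in all.
That gives (8)!/(2!·2!) = 10080 arrangements.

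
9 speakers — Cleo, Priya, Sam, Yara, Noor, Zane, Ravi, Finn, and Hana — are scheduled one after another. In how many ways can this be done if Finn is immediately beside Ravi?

80640

Treat {Finn, Ravi} as a single unit. There are 8 units to order, and the pair itself can be ordered 2 ways.
That gives 2 × 8! = 2 × 40320 = 80640.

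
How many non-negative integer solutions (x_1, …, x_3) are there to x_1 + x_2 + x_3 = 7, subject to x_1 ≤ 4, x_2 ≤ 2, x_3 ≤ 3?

Ignoring the caps, the number of non-negative solutions to x_1+…+x_3 = 7 is C(9,2) = 36.
Subtract solutions that violate a single cap (substitute x_i' = x_i − (cap_i+1)): x_1 ≥ 5 gives C(4,2) = 6; x_2 ≥ 3 gives C(6,2) = 15; x_3 ≥ 4 gives C(5,2) = 10. Together 31.
Add back pairs where two caps are both exceeded: 0 + 0 + 1 = 1.
By inclusion–exclusion the count is 36 − 31 + 1 = 6.

6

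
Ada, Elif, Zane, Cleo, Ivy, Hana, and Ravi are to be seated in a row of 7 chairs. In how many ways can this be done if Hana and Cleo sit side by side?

Glue Hana and Cleo into one block (2 internal orders), leaving 6 units to arrange in a row.
That gives 2 × 6! = 2 × 720 = 1440.

1440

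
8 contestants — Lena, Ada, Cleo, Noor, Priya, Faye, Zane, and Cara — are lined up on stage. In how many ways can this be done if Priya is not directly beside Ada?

Of the 8! = 40320 arrangements, those with Priya and Ada adjacent number 2 × 7! = 10080 (treat the pair as a block with 2 internal orders).
Complementary counting: 40320 − 10080 = 30240.

30240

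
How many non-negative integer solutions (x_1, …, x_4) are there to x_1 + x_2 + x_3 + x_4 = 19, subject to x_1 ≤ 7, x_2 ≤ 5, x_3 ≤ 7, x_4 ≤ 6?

83

By stars and bars, unrestricted non-negative solutions to x_1+…+x_4 = 19 number C(19+3,3) = 1540.
Subtract solutions that violate a single cap (substitute x_i' = x_i − (cap_i+1)): x_1 ≥ 8 gives C(14,3) = 364; x_2 ≥ 6 gives C(16,3) = 560; x_3 ≥ 8 gives C(14,3) = 364; x_4 ≥ 7 gives C(15,3) = 455. Together 1743.
Add back pairs where two caps are both exceeded: 56 + 20 + 35 + 56 + 84 + 35 = 286.
By inclusion–exclusion the count is 1540 − 1743 + 286 = 83.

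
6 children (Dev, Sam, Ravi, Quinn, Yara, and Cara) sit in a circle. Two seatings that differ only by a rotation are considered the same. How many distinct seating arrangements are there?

Fix one person's seat to break rotational symmetry; the remaining 5 people can be arranged in (5)! = 120 ways.

120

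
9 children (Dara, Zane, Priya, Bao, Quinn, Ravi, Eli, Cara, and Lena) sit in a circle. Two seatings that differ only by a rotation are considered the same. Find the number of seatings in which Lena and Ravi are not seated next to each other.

Without the restriction there are (8)! = 40320 seatings.
Seatings with Lena beside Ravi: treat them as a block with 2 internal orders, giving 2 × (7)! = 10080.
Subtracting, 40320 − 10080 = 30240.

30240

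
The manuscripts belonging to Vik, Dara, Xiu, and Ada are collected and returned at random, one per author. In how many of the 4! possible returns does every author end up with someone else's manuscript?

9

Let Aᵢ be the assignments in which author i gets their own manuscript. We want the size of the complement of A₁∪…∪A_4.
By inclusion–exclusion this is Σ_{j=0}^{4} (−1)^j C(4,j)·(4−j)!.
Computing: 24 − 24 + 12 − 4 + 1 = 9.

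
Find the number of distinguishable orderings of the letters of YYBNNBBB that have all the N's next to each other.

105

Treat the 2 copies of N as a single block. The multiset to arrange is then {NN, B, B, B, B, Y, Y}, 7 items in all.
That gives (7)!/(4!·2!) = 105 arrangements.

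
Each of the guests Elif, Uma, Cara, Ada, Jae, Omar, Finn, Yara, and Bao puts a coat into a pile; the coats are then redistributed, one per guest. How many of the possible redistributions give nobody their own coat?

133496

This is the derangement count D_9: permutations of 9 items with no fixed point.
By inclusion–exclusion this is Σ_{j=0}^{9} (−1)^j C(9,j)·(9−j)!.
Computing: 362880 − 362880 + 181440 − 60480 + 15120 − 3024 + 504 − 72 + 9 − 1 = 133496.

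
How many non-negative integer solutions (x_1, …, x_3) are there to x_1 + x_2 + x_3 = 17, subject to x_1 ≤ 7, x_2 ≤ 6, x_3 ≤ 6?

6

Ignoring the caps, the number of non-negative solutions to x_1+…+x_3 = 17 is C(19,2) = 171.
Subtract solutions that violate a single cap (substitute x_i' = x_i − (cap_i+1)): x_1 ≥ 8 gives C(11,2) = 55; x_2 ≥ 7 gives C(12,2) = 66; x_3 ≥ 7 gives C(12,2) = 66. Together 187.
Add back pairs where two caps are both exceeded: 6 + 6 + 10 = 22.
By inclusion–exclusion the count is 171 − 187 + 22 = 6.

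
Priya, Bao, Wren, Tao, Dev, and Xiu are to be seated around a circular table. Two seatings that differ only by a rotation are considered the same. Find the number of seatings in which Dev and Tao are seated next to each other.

Glue Dev and Tao into a block (2 internal orders). Seating 5 units around a circle gives (4)! arrangements.
So 2 × (4)! = 2 × 24 = 48.

48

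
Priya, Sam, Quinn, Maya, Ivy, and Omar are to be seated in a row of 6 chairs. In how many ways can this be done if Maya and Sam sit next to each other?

240

Treat {Maya, Sam} as a single unit. There are 5 units to order, and the pair itself can be ordered 2 ways.
So the count is 2·(5)! = 240.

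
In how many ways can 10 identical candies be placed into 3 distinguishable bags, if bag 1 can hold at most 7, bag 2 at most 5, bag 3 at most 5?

Without the upper bounds there are C(12,2) = 66 ways to split 10 among 3 bags.
Subtract solutions that violate a single cap (substitute x_i' = x_i − (cap_i+1)): x_1 ≥ 8 gives C(4,2) = 6; x_2 ≥ 6 gives C(6,2) = 15; x_3 ≥ 6 gives C(6,2) = 15. Together 36.
No two caps can be exceeded simultaneously, so the pair terms are all 0.
By inclusion–exclusion the count is 66 − 36 + 0 = 30.

30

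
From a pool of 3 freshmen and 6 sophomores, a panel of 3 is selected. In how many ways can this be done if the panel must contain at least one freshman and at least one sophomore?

63

Unrestricted: C(9,3) = 84 ways to pick any 3 of the 9.
Subtract selections that omit an entire group: no freshmen → C(6,3) = 20; no sophomores → C(3,3) = 1.
Both groups omitted at once is impossible, so 84 − 21 = 63.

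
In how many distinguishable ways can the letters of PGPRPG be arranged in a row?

Letter multiplicities in PGPRPG: G×2, P×3, R×1.
Dividing 6! = 720 by 3!·2! = 12 for the repeated letters gives 60.

60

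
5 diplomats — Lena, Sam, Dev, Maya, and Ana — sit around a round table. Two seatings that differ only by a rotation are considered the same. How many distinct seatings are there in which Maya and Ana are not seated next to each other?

All circular seatings of 5 people number (4)! = 24.
Those with Maya next to Ana: fuse the pair into one unit and seat 4 units around a circle — 2·(3)! = 12.
Subtracting, 24 − 12 = 12.

12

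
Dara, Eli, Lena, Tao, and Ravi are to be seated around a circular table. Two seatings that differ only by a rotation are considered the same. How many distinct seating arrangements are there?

24

Around a circle, 5 distinct people have 5!/5 = (4)! = 24 rotationally distinct seatings.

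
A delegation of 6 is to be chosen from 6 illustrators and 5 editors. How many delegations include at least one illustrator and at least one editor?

With no constraint there are C(11,6) = 462 possible selections.
Selections missing a whole group: no illustrators → C(5,6) = 0; no editors → C(6,6) = 1.
Both groups omitted at once is impossible, so 462 − 1 = 461.

461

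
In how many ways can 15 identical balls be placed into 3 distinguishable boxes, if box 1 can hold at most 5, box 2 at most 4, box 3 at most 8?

Without the upper bounds there are C(17,2) = 136 ways to split 15 among 3 boxes.
Subtract solutions that violate a single cap (substitute x_i' = x_i − (cap_i+1)): x_1 ≥ 6 gives C(11,2) = 55; x_2 ≥ 5 gives C(12,2) = 66; x_3 ≥ 9 gives C(8,2) = 28. Together 149.
Add back pairs where two caps are both exceeded: 15 + 1 + 3 = 19.
By inclusion–exclusion the count is 136 − 149 + 19 = 6.

6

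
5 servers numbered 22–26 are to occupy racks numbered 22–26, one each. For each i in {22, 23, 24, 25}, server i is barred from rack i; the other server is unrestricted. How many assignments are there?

Let Aᵢ (for 22 ≤ i ≤ 25) be the placements that put server i in its forbidden rack. Any j of these fix j positions, leaving (5−j)! ways to fill the rest, and there are C(4,j) ways to pick which j.
By inclusion–exclusion, the number of valid placements is Σ_{j=0}^{4} (−1)^j C(4,j)·(5−j)!.
Computing: 120 − 96 + 36 − 8 + 1 = 53.

53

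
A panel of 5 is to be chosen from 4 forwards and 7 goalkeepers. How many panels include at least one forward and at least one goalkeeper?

441

With no constraint there are C(11,5) = 462 possible selections.
Subtract selections that omit an entire group: no forwards → C(7,5) = 21; no goalkeepers → C(4,5) = 0.
Both groups omitted at once is impossible, so 462 − 21 = 441.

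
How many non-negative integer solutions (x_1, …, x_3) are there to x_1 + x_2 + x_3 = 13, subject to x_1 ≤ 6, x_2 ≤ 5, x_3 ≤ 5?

By stars and bars, unrestricted non-negative solutions to x_1+…+x_3 = 13 number C(13+2,2) = 105.
Subtract solutions that violate a single cap (substitute x_i' = x_i − (cap_i+1)): x_1 ≥ 7 gives C(8,2) = 28; x_2 ≥ 6 gives C(9,2) = 36; x_3 ≥ 6 gives C(9,2) = 36. Together 100.
Add back pairs where two caps are both exceeded: 1 + 1 + 3 = 5.
By inclusion–exclusion the count is 105 − 100 + 5 = 10.

10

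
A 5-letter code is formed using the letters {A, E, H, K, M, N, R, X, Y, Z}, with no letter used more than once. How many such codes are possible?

30240

This is a permutation of 5 out of 10: P(10,5) = 10!/5!.
10 × 9 × 8 × 7 × 6 = 30240.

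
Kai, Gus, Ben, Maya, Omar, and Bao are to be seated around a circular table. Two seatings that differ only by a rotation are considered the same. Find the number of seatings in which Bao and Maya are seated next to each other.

48

Treat {Bao, Maya} as one unit (2 internal orders) and seat the resulting 5 units around the table: (4)! circular arrangements.
So 2 × (4)! = 2 × 24 = 48.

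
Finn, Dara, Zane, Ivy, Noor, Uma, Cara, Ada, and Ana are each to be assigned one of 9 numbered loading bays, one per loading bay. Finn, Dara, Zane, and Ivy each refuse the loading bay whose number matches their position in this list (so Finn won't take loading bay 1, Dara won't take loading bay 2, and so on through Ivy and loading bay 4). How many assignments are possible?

229080

Let Aᵢ (for 1 ≤ i ≤ 4) be the placements that put person i in their forbidden loading bay. Any j of these fix j positions, leaving (9−j)! ways to fill the rest, and there are C(4,j) ways to pick which j.
By inclusion–exclusion, the number of valid placements is Σ_{j=0}^{4} (−1)^j C(4,j)·(9−j)!.
Computing: 362880 − 161280 + 30240 − 2880 + 120 = 229080.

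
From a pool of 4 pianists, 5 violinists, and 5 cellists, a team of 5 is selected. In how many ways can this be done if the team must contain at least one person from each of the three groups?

With no constraint there are C(14,5) = 2002 possible selections.
Selections missing a whole group: no pianists → C(10,5) = 252; no violinists → C(9,5) = 126; no cellists → C(9,5) = 126.
Add back selections omitting two groups (i.e. drawn from a single group): C(4,5) + C(5,5) + C(5,5) = 2.
By inclusion–exclusion: 2002 − 504 + 2 = 1500.

1500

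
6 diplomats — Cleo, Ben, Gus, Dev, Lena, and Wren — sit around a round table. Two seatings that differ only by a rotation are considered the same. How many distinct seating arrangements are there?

120

Fix one person's seat to break rotational symmetry; the remaining 5 people can be arranged in (5)! = 120 ways.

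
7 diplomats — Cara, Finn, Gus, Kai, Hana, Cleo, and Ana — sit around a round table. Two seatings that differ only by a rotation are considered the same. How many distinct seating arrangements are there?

Fix one person's seat to break rotational symmetry; the remaining 6 people can be arranged in (6)! = 720 ways.

720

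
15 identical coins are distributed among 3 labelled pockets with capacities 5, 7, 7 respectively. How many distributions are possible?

15

Without the upper bounds there are C(17,2) = 136 ways to split 15 among 3 pockets.
Subtract solutions that violate a single cap (substitute x_i' = x_i − (cap_i+1)): x_1 ≥ 6 gives C(11,2) = 55; x_2 ≥ 8 gives C(9,2) = 36; x_3 ≥ 8 gives C(9,2) = 36. Together 127.
Add back pairs where two caps are both exceeded: 3 + 3 + 0 = 6.
By inclusion–exclusion the count is 136 − 127 + 6 = 15.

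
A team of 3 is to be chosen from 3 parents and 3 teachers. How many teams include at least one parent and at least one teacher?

18

With no constraint there are C(6,3) = 20 possible selections.
Selections missing a whole group: no parents → C(3,3) = 1; no teachers → C(3,3) = 1.
Both groups omitted at once is impossible, so 20 − 2 = 18.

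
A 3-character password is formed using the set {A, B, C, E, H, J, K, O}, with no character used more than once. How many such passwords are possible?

336

This is a permutation of 3 out of 8: P(8,3) = 8!/5!.
8 × 7 × 6 = 336.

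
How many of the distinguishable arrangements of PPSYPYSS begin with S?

Fix S in the first position and arrange the remaining 7 letters.
Those 7 letters have P appearing 3 times, S appearing twice, and Y appearing twice, giving (7)!/(3!·2!·2!) = 210.

210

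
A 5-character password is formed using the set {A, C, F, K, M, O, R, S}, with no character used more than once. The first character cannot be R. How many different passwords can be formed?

5880

The first character has 8−1 = 7 choices (anything except R).
The remaining 4 characters are filled from the other 7 symbols without repetition: 7 × 6 × 5 × 4 = 840.
Total: 7 × 840 = 5880.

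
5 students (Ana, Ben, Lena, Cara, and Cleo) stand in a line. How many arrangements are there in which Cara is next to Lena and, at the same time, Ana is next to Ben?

Treat {Cara,Lena} as one block (2 orders) and {Ana,Ben} as another (2 orders).
That leaves 3 units to arrange: 2 × 2 × 3! = 4 × 6 = 24.

24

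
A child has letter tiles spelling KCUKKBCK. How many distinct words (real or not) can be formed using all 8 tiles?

840

The 8 letters of KCUKKBCK have repeats: C appearing twice and K appearing 4 times.
So there are 8! / (4!·2!) = 840 distinguishable arrangements.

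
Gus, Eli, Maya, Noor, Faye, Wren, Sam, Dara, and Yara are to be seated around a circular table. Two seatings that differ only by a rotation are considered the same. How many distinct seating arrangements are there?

40320

Around a circle, 9 distinct people have 9!/9 = (8)! = 40320 rotationally distinct seatings.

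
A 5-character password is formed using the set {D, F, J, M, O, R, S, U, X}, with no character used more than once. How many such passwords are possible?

Choose and order 5 of the 9 symbols: the first character has 9 options, the next 8, and so on down to 5.
9 × 8 × 7 × 6 × 5 = 15120.

15120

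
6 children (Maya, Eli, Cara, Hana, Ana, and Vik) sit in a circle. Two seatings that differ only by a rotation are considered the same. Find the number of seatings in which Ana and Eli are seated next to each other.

Glue Ana and Eli into a block (2 internal orders). Seating 5 units around a circle gives (4)! arrangements.
So 2 × (4)! = 2 × 24 = 48.

48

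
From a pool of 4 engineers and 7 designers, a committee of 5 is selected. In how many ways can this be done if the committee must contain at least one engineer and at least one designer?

441

Unrestricted: C(11,5) = 462 ways to pick any 5 of the 11.
Selections missing a whole group: no engineers → C(7,5) = 21; no designers → C(4,5) = 0.
Both groups omitted at once is impossible, so 462 − 21 = 441.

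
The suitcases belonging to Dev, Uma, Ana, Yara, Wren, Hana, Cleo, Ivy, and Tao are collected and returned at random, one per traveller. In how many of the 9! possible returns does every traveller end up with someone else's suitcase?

Count assignments avoiding every fixed point. For any j of the 9 travellers fixed to their own suitcase, the other 9−j can be arranged in (9−j)! ways.
By inclusion–exclusion this is Σ_{j=0}^{9} (−1)^j C(9,j)·(9−j)!.
Computing: 362880 − 362880 + 181440 − 60480 + 15120 − 3024 + 504 − 72 + 9 − 1 = 133496.

133496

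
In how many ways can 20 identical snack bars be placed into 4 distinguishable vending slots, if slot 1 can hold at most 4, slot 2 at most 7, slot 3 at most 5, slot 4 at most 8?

By stars and bars, unrestricted non-negative solutions to x_1+…+x_4 = 20 number C(20+3,3) = 1771.
Subtract solutions that violate a single cap (substitute x_i' = x_i − (cap_i+1)): x_1 ≥ 5 gives C(18,3) = 816; x_2 ≥ 8 gives C(15,3) = 455; x_3 ≥ 6 gives C(17,3) = 680; x_4 ≥ 9 gives C(14,3) = 364. Together 2315.
Add back pairs where two caps are both exceeded: 120 + 220 + 84 + 84 + 20 + 56 = 584.
Subtract triples: 4 + 0 + 1 + 0 = 5.
By inclusion–exclusion the count is 1771 − 2315 + 584 − 5 = 35.

35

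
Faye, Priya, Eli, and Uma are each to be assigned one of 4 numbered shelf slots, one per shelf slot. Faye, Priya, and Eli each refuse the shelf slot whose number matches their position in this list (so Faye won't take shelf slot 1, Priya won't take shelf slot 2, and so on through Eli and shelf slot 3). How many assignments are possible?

Let Aᵢ (for i ∈ {1, 2, 3}) be the placements that put person i in their forbidden shelf slot. Any j of these fix j positions, leaving (4−j)! ways to fill the rest, and there are C(3,j) ways to pick which j.
By inclusion–exclusion, the number of valid placements is Σ_{j=0}^{3} (−1)^j C(3,j)·(4−j)!.
Computing: 24 − 18 + 6 − 1 = 11.

11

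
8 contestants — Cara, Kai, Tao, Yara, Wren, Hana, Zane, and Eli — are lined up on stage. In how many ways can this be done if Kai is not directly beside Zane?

30240

There are 8! = 40320 arrangements in all. If Kai and Zane are adjacent, merging them into one block gives 2·(7)! = 10080 arrangements.
Complementary counting: 40320 − 10080 = 30240.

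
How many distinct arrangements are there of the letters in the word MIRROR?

MIRROR has 6 letters with R appearing 3 times.
The number of distinct arrangements is 6!/(3!) = 720/6 = 120.

120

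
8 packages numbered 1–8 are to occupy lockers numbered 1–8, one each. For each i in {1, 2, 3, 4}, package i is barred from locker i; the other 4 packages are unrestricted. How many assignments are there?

24024

Let Aᵢ (for 1 ≤ i ≤ 4) be the placements that put package i in its forbidden locker. Any j of these fix j positions, leaving (8−j)! ways to fill the rest, and there are C(4,j) ways to pick which j.
By inclusion–exclusion, the number of valid placements is Σ_{j=0}^{4} (−1)^j C(4,j)·(8−j)!.
Computing: 40320 − 20160 + 4320 − 480 + 24 = 24024.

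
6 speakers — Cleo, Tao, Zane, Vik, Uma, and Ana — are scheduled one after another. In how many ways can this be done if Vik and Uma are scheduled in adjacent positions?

Glue Vik and Uma into one block (2 internal orders), leaving 5 units to arrange in a row.
So the count is 2·(5)! = 240.

240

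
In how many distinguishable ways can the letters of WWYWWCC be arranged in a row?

The 7 letters of WWYWWCC have repeats: C appearing twice and W appearing 4 times.
The number of distinct arrangements is 7!/(4!·2!) = 5040/48 = 105.

105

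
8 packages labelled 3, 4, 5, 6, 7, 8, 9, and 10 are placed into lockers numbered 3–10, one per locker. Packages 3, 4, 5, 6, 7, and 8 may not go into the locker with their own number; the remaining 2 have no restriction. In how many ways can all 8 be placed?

18806

Let Aᵢ (for 3 ≤ i ≤ 8) be the placements that put package i in its forbidden locker. Any j of these fix j positions, leaving (8−j)! ways to fill the rest, and there are C(6,j) ways to pick which j.
By inclusion–exclusion, the number of valid placements is Σ_{j=0}^{6} (−1)^j C(6,j)·(8−j)!.
Computing: 40320 − 30240 + 10800 − 2400 + 360 − 36 + 2 = 18806.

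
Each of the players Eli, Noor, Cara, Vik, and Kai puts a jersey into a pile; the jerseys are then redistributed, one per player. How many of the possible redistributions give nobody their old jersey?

This is the derangement count D_5: permutations of 5 items with no fixed point.
By inclusion–exclusion this is Σ_{j=0}^{5} (−1)^j C(5,j)·(5−j)!.
Computing: 120 − 120 + 60 − 20 + 5 − 1 = 44.

44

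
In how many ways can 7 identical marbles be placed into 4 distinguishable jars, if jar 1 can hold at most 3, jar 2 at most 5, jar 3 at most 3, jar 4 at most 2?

Ignoring the caps, the number of non-negative solutions to x_1+…+x_4 = 7 is C(10,3) = 120.
Subtract solutions that violate a single cap (substitute x_i' = x_i − (cap_i+1)): x_1 ≥ 4 gives C(6,3) = 20; x_2 ≥ 6 gives C(4,3) = 4; x_3 ≥ 4 gives C(6,3) = 20; x_4 ≥ 3 gives C(7,3) = 35. Together 79.
Add back pairs where two caps are both exceeded: 0 + 0 + 1 + 0 + 0 + 1 = 2.
By inclusion–exclusion the count is 120 − 79 + 2 = 43.

43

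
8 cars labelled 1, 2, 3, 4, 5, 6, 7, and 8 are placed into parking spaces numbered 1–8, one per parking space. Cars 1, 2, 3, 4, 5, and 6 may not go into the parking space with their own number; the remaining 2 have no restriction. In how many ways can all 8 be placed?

18806

Let Aᵢ (for 1 ≤ i ≤ 6) be the placements that put car i in its forbidden parking space. Any j of these fix j positions, leaving (8−j)! ways to fill the rest, and there are C(6,j) ways to pick which j.
By inclusion–exclusion, the number of valid placements is Σ_{j=0}^{6} (−1)^j C(6,j)·(8−j)!.
Computing: 40320 − 30240 + 10800 − 2400 + 360 − 36 + 2 = 18806.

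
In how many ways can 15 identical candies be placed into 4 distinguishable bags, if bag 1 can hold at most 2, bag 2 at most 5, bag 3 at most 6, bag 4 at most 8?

63

By stars and bars, unrestricted non-negative solutions to x_1+…+x_4 = 15 number C(15+3,3) = 816.
Subtract solutions that violate a single cap (substitute x_i' = x_i − (cap_i+1)): x_1 ≥ 3 gives C(15,3) = 455; x_2 ≥ 6 gives C(12,3) = 220; x_3 ≥ 7 gives C(11,3) = 165; x_4 ≥ 9 gives C(9,3) = 84. Together 924.
Add back pairs where two caps are both exceeded: 84 + 56 + 20 + 10 + 1 + 0 = 171.
By inclusion–exclusion the count is 816 − 924 + 171 = 63.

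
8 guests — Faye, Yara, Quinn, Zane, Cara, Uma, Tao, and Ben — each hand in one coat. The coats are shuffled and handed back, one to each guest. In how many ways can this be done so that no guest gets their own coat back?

Let Aᵢ be the assignments in which guest i gets their own coat. We want the size of the complement of A₁∪…∪A_8.
By inclusion–exclusion this is Σ_{j=0}^{8} (−1)^j C(8,j)·(8−j)!.
Computing: 40320 − 40320 + 20160 − 6720 + 1680 − 336 + 56 − 8 + 1 = 14833.

14833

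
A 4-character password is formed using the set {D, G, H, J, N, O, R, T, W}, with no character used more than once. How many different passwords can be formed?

3024

This is a permutation of 4 out of 9: P(9,4) = 9!/5!.
That product is 9 × 8 × 7 × 6 = 3024.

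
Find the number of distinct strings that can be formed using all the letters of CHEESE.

CHEESE has 6 letters with E appearing 3 times.
So there are 6! / (3!) = 120 distinguishable arrangements.

120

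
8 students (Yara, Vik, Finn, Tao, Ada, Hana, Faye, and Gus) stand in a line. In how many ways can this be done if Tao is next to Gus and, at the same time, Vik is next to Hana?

Treat {Tao,Gus} as one block (2 orders) and {Vik,Hana} as another (2 orders).
That leaves 6 units to arrange: 2 × 2 × 6! = 4 × 720 = 2880.

2880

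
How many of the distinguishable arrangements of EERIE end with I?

Fix I in the last position and arrange the remaining 4 letters.
Those 4 letters have E appearing 3 times, giving (4)!/(3!) = 4.

4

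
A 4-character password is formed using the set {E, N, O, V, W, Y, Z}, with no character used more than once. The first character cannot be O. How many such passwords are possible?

720

The first character has 7−1 = 6 choices (anything except O).
The remaining 3 characters are filled from the other 6 symbols without repetition: 6 × 5 × 4 = 120.
Total: 6 × 120 = 720.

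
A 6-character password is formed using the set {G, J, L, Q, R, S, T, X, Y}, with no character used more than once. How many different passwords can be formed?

60480

With no repetition, fill the 6 characters in order: 9 choices, then 8, down to 4.
9 × 8 × 7 × 6 × 5 × 4 = 60480.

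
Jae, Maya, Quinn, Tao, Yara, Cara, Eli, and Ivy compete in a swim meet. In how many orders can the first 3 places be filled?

This is an ordered selection of 3 from 8: P(8,3).
That gives 8 × 7 × 6 = 336.

336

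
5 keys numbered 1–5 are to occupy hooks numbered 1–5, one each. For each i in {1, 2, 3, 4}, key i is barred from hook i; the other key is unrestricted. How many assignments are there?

53

Let Aᵢ (for 1 ≤ i ≤ 4) be the placements that put key i in its forbidden hook. Any j of these fix j positions, leaving (5−j)! ways to fill the rest, and there are C(4,j) ways to pick which j.
By inclusion–exclusion, the number of valid placements is Σ_{j=0}^{4} (−1)^j C(4,j)·(5−j)!.
Computing: 120 − 96 + 36 − 8 + 1 = 53.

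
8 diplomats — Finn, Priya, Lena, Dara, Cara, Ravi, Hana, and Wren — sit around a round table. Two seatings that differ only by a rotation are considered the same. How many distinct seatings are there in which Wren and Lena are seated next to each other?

1440

Treat {Wren, Lena} as one unit (2 internal orders) and seat the resulting 7 units around the table: (6)! circular arrangements.
So 2 × (6)! = 2 × 720 = 1440.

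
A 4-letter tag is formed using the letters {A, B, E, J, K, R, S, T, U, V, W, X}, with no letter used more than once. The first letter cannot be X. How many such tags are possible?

The first letter has 12−1 = 11 choices (anything except X).
The remaining 3 letters are filled from the other 11 symbols without repetition: 11 × 10 × 9 = 990.
Total: 11 × 990 = 10890.

10890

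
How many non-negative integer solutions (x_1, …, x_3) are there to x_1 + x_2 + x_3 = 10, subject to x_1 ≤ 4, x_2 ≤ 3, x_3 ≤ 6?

Without the upper bounds there are C(12,2) = 66 ways to split 10 among 3 variables.
Subtract solutions that violate a single cap (substitute x_i' = x_i − (cap_i+1)): x_1 ≥ 5 gives C(7,2) = 21; x_2 ≥ 4 gives C(8,2) = 28; x_3 ≥ 7 gives C(5,2) = 10. Together 59.
Add back pairs where two caps are both exceeded: 3 + 0 + 0 = 3.
By inclusion–exclusion the count is 66 − 59 + 3 = 10.

10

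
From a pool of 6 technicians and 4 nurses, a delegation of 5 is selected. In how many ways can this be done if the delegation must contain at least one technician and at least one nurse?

With no constraint there are C(10,5) = 252 possible selections.
Subtract selections that omit an entire group: no technicians → C(4,5) = 0; no nurses → C(6,5) = 6.
Both groups omitted at once is impossible, so 252 − 6 = 246.

246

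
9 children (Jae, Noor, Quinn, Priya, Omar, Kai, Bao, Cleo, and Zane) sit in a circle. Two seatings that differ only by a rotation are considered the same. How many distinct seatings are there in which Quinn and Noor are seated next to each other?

Treat {Quinn, Noor} as one unit (2 internal orders) and seat the resulting 8 units around the table: (7)! circular arrangements.
So 2 × (7)! = 2 × 5040 = 10080.

10080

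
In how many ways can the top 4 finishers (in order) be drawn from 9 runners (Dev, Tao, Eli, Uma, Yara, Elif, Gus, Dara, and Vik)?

3024

This is an ordered selection of 4 from 9: P(9,4).
That gives 9 × 8 × 7 × 6 = 3024.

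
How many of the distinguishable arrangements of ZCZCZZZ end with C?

Fix C in the last position and arrange the remaining 6 letters.
Those 6 letters have Z appearing 5 times, giving (6)!/(5!) = 6.

6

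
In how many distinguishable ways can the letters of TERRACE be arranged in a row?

1260

Letter multiplicities in TERRACE: A×1, C×1, E×2, R×2, T×1.
Dividing 7! = 5040 by 2!·2! = 4 for the repeated letters gives 1260.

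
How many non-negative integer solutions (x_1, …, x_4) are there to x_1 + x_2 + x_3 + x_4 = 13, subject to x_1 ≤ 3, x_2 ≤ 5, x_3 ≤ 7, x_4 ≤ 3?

48

Without the upper bounds there are C(16,3) = 560 ways to split 13 among 4 variables.
Subtract solutions that violate a single cap (substitute x_i' = x_i − (cap_i+1)): x_1 ≥ 4 gives C(12,3) = 220; x_2 ≥ 6 gives C(10,3) = 120; x_3 ≥ 8 gives C(8,3) = 56; x_4 ≥ 4 gives C(12,3) = 220. Together 616.
Add back pairs where two caps are both exceeded: 20 + 4 + 56 + 0 + 20 + 4 = 104.
By inclusion–exclusion the count is 560 − 616 + 104 = 48.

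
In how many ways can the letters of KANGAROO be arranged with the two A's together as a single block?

Treat the 2 copies of A as a single block. The multiset to arrange is then {AA, G, K, N, O, O, R}, 7 items in all.
That gives (7)!/(2!) = 2520 arrangements.

2520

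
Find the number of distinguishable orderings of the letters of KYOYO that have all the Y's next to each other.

12

Treat the 2 copies of Y as a single block. The multiset to arrange is then {YY, K, O, O}, 4 items in all.
That gives (4)!/(2!) = 12 arrangements.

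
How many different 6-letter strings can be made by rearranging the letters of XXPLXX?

30

The 6 letters of XXPLXX have repeats: X appearing 4 times.
Dividing 6! = 720 by 4! = 24 for the repeated letters gives 30.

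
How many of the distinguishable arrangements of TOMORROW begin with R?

With the first slot taken by R, it remains to arrange the other 7 letters (TOMOROW).
Those 7 letters have O appearing 3 times, giving (7)!/(3!) = 840.

840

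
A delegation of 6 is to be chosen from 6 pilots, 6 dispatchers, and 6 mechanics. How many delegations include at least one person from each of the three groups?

15795

Unrestricted: C(18,6) = 18564 ways to pick any 6 of the 18.
Selections missing a whole group: no pilots → C(12,6) = 924; no dispatchers → C(12,6) = 924; no mechanics → C(12,6) = 924.
Add back selections omitting two groups (i.e. drawn from a single group): C(6,6) + C(6,6) + C(6,6) = 3.
By inclusion–exclusion: 18564 − 2772 + 3 = 15795.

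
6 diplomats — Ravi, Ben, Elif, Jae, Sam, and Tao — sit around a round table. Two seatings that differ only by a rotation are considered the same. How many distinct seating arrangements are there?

Around a circle, 6 distinct people have 6!/6 = (5)! = 120 rotationally distinct seatings.

120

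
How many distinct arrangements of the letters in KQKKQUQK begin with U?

Fix U in the first position and arrange the remaining 7 letters.
Those 7 letters have K appearing 4 times and Q appearing 3 times, giving (7)!/(4!·3!) = 35.

35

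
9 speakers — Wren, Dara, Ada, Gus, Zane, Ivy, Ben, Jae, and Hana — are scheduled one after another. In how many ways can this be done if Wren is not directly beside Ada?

282240

There are 9! = 362880 arrangements in all. If Wren and Ada are adjacent, merging them into one block gives 2·(8)! = 80640 arrangements.
So 362880 − 80640 = 282240 arrangements keep them apart.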